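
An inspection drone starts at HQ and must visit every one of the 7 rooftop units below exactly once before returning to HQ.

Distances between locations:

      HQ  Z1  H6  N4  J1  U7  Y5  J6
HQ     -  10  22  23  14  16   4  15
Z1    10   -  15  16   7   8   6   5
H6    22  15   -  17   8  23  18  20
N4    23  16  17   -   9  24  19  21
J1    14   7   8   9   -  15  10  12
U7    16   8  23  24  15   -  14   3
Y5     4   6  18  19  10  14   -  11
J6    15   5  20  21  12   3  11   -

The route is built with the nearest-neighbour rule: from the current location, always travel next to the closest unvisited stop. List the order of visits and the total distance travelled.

Nearest-neighbour total = 81; route HQ → Y5 → Z1 → J6 → U7 → J1 → H6 → N4 → HQ.

From HQ: distances to unvisited — Y5=4, Z1=10, J1=14, J6=15, U7=16, H6=22, N4=23. Nearest is Y5 (4).
From Y5: distances to unvisited — Z1=6, J1=10, J6=11, U7=14, H6=18, N4=19. Nearest is Z1 (6).
From Z1: distances to unvisited — J6=5, J1=7, U7=8, H6=15, N4=16. Nearest is J6 (5).
From J6: distances to unvisited — U7=3, J1=12, H6=20, N4=21. Nearest is U7 (3).
From U7: distances to unvisited — J1=15, H6=23, N4=24. Nearest is J1 (15).
From J1: distances to unvisited — H6=8, N4=9. Nearest is H6 (8).
From H6: distances to unvisited — N4=17. Nearest is N4 (17).
Return N4→HQ: 23.
Total = 4 + 6 + 5 + 3 + 15 + 8 + 17 + 23 = 81.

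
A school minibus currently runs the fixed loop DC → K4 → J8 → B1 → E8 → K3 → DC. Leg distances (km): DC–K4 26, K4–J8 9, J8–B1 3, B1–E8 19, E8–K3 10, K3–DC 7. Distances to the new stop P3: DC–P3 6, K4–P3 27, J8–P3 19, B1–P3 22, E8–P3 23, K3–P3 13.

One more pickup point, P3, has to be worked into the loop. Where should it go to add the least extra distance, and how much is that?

Insertion cost between consecutive stops i–j is d(i,P3) + d(P3,j) − d(i,j):
  between DC and K4: 6 + 27 − 26 = 7
  between K4 and J8: 27 + 19 − 9 = 37
  between J8 and B1: 19 + 22 − 3 = 38
  between B1 and E8: 22 + 23 − 19 = 26
  between E8 and K3: 23 + 13 − 10 = 26
  between K3 and DC: 13 + 6 − 7 = 12
Cheapest insertion is between DC and K4, adding 7.
New total = 74 + 7 = 81.

+7 km — insert P3 between DC and K4.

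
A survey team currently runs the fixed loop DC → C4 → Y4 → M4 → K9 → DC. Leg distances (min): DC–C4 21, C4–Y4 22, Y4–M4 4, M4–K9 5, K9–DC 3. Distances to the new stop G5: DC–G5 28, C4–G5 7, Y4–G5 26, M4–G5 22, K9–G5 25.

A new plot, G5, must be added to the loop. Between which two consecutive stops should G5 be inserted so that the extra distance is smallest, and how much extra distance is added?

+11 min — insert G5 between C4 and Y4.

Insertion cost between consecutive stops i–j is d(i,G5) + d(G5,j) − d(i,j):
  between DC and C4: 28 + 7 − 21 = 14
  between C4 and Y4: 7 + 26 − 22 = 11
  between Y4 and M4: 26 + 22 − 4 = 44
  between M4 and K9: 22 + 25 − 5 = 42
  between K9 and DC: 25 + 28 − 3 = 50
Cheapest insertion is between C4 and Y4, adding 11.
New total = 55 + 11 = 66.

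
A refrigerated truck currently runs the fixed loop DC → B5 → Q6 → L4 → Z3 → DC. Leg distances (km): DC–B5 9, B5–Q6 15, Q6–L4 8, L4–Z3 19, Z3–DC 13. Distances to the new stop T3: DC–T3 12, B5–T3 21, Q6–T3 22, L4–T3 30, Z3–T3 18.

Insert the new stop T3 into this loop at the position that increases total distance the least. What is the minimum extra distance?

Insertion cost between consecutive stops i–j is d(i,T3) + d(T3,j) − d(i,j):
  between DC and B5: 12 + 21 − 9 = 24
  between B5 and Q6: 21 + 22 − 15 = 28
  between Q6 and L4: 22 + 30 − 8 = 44
  between L4 and Z3: 30 + 18 − 19 = 29
  between Z3 and DC: 18 + 12 − 13 = 17
Cheapest insertion is between Z3 and DC, adding 17.
New total = 64 + 17 = 81.

+17 km — insert T3 between Z3 and DC.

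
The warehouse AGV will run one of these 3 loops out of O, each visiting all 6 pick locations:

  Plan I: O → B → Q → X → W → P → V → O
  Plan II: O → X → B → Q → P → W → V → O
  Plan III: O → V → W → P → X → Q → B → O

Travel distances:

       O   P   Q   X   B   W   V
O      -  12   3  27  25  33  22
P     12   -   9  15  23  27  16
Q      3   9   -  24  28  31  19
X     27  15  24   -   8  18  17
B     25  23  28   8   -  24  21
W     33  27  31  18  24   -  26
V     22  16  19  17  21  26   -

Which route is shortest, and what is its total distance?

Plan I: 25 + 28 + 24 + 18 + 27 + 16 + 22 = 160
Plan II: 27 + 8 + 28 + 9 + 27 + 26 + 22 = 147
Plan III: 22 + 26 + 27 + 15 + 24 + 28 + 25 = 167

147 — Plan II is the shortest.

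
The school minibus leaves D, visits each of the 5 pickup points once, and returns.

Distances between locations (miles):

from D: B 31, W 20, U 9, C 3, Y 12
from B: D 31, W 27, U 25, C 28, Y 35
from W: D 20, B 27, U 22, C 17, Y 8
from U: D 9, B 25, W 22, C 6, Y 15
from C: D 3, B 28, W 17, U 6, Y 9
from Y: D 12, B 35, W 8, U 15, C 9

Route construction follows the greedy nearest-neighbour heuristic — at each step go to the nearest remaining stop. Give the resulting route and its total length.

Total distance 90 miles via the nearest-neighbour route D → C → U → Y → W → B → D.

From D: distances to unvisited — C=3, U=9, Y=12, W=20, B=31. Nearest is C (3).
From C: distances to unvisited — U=6, Y=9, W=17, B=28. Nearest is U (6).
From U: distances to unvisited — Y=15, W=22, B=25. Nearest is Y (15).
From Y: distances to unvisited — W=8, B=35. Nearest is W (8).
From W: distances to unvisited — B=27. Nearest is B (27).
Return B→D: 31.
Total = 3 + 6 + 15 + 8 + 27 + 31 = 90.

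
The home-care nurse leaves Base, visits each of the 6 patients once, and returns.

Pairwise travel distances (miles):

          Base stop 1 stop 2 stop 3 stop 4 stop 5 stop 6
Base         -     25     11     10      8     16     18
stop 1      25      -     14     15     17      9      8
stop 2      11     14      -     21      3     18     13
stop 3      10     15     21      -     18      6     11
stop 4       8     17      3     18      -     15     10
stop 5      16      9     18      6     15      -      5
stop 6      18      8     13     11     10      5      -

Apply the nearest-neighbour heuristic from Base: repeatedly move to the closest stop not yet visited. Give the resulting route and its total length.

75 miles along Base → stop 4 → stop 2 → stop 6 → stop 5 → stop 3 → stop 1 → Base.

From Base: distances to unvisited — stop 4=8, stop 3=10, stop 2=11, stop 5=16, stop 6=18, stop 1=25. Nearest is stop 4 (8).
From stop 4: distances to unvisited — stop 2=3, stop 6=10, stop 5=15, stop 1=17, stop 3=18. Nearest is stop 2 (3).
From stop 2: distances to unvisited — stop 6=13, stop 1=14, stop 5=18, stop 3=21. Nearest is stop 6 (13).
From stop 6: distances to unvisited — stop 5=5, stop 1=8, stop 3=11. Nearest is stop 5 (5).
From stop 5: distances to unvisited — stop 3=6, stop 1=9. Nearest is stop 3 (6).
From stop 3: distances to unvisited — stop 1=15. Nearest is stop 1 (15).
Return stop 1→Base: 25.
Total = 8 + 3 + 13 + 5 + 6 + 15 + 25 = 75.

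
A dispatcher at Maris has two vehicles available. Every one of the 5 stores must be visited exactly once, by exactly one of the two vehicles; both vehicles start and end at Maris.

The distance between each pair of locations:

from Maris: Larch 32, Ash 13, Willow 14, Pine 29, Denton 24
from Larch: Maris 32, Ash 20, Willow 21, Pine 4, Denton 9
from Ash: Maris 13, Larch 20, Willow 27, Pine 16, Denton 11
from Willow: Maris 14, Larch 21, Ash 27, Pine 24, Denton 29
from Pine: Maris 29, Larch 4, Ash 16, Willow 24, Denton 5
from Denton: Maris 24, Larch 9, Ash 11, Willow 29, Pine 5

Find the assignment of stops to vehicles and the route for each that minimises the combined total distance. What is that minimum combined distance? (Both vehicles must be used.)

93 — the smallest possible combined total.

There are 2^4 − 1 = 15 ways to divide the 5 stops into two non-empty groups. For each, the best each vehicle can do is its own shortest tour through its group:
  {Larch} + {Ash, Willow, Pine, Denton}: 64 + 67 = 131
  {Ash} + {Larch, Willow, Pine, Denton}: 26 + 68 = 94
  {Larch, Ash} + {Willow, Pine, Denton}: 65 + 67 = 132
  {Willow} + {Larch, Ash, Pine, Denton}: 28 + 65 = 93
  {Larch, Willow} + {Ash, Pine, Denton}: 67 + 58 = 125
  {Ash, Willow} + {Larch, Pine, Denton}: 54 + 65 = 119
  … (15 splits in total)
Best: vehicle 1 Maris → Willow → Maris = 28; vehicle 2 Maris → Larch → Pine → Denton → Ash → Maris = 65; combined 93.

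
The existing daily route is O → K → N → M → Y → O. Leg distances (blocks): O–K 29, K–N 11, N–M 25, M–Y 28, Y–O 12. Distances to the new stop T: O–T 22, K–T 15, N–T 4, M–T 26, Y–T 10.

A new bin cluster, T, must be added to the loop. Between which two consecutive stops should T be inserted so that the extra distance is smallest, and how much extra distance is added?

+5 blocks — insert T between N and M.

Insertion cost between consecutive stops i–j is d(i,T) + d(T,j) − d(i,j):
  between O and K: 22 + 15 − 29 = 8
  between K and N: 15 + 4 − 11 = 8
  between N and M: 4 + 26 − 25 = 5
  between M and Y: 26 + 10 − 28 = 8
  between Y and O: 10 + 22 − 12 = 20
Cheapest insertion is between N and M, adding 5.
New total = 105 + 5 = 110.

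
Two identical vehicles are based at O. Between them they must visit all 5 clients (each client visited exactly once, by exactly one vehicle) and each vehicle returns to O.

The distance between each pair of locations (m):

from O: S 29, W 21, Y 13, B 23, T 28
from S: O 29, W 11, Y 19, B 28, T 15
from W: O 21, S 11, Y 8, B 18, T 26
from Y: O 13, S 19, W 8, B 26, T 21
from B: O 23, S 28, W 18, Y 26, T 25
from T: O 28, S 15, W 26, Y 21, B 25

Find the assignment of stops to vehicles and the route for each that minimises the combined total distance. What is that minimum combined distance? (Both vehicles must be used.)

There are 2^4 − 1 = 15 ways to divide the 5 stops into two non-empty groups. For each, the best each vehicle can do is its own shortest tour through its group:
  {S} + {W, Y, B, T}: 58 + 92 = 150
  {W} + {S, Y, B, T}: 42 + 95 = 137
  {S, W} + {Y, B, T}: 61 + 82 = 143
  {Y} + {S, W, B, T}: 26 + 95 = 121
  {S, Y} + {W, B, T}: 61 + 92 = 153
  {W, Y} + {S, B, T}: 42 + 92 = 134
  … (15 splits in total)
Best: vehicle 1 O → Y → O = 26; vehicle 2 O → W → S → T → B → O = 95; combined 121.

Minimum combined distance: 121 m.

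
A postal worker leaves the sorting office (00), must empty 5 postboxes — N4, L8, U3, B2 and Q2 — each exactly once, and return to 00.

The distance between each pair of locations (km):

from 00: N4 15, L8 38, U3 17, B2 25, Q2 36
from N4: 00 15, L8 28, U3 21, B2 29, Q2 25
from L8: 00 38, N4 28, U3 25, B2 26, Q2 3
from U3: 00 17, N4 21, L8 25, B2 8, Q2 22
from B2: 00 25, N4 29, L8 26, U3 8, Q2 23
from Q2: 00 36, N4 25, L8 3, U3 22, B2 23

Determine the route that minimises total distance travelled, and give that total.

00 → N4 → L8 → U3 → B2 → Q2 → 00: 15+28+25+8+23+36 = 135
00 → N4 → L8 → U3 → Q2 → B2 → 00: 15+28+25+22+23+25 = 138
00 → N4 → L8 → B2 → U3 → Q2 → 00: 15+28+26+8+22+36 = 135
00 → N4 → L8 → B2 → Q2 → U3 → 00: 15+28+26+23+22+17 = 131
00 → N4 → L8 → Q2 → U3 → B2 → 00: 15+28+3+22+8+25 = 101
00 → N4 → L8 → Q2 → B2 → U3 → 00: 15+28+3+23+8+17 = 94
00 → N4 → U3 → L8 → B2 → Q2 → 00: 15+21+25+26+23+36 = 146
00 → N4 → U3 → L8 → Q2 → B2 → 00: 15+21+25+3+23+25 = 112
00 → N4 → U3 → B2 → L8 → Q2 → 00: 15+21+8+26+3+36 = 109
00 → N4 → U3 → B2 → Q2 → L8 → 00: 15+21+8+23+3+38 = 108
00 → N4 → U3 → Q2 → L8 → B2 → 00: 15+21+22+3+26+25 = 112
00 → N4 → U3 → Q2 → B2 → L8 → 00: 15+21+22+23+26+38 = 145
00 → N4 → B2 → L8 → U3 → Q2 → 00: 15+29+26+25+22+36 = 153
00 → N4 → B2 → L8 → Q2 → U3 → 00: 15+29+26+3+22+17 = 112
… (46 more)
The minimum is 94.
One optimal route: 00 → N4 → L8 → Q2 → B2 → U3 → 00 (or its reverse).

Shortest round trip = 94 km.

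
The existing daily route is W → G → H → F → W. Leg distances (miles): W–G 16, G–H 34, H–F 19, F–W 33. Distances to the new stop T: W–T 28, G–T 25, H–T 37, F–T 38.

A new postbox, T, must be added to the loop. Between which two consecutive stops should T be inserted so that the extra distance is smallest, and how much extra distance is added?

Insertion cost between consecutive stops i–j is d(i,T) + d(T,j) − d(i,j):
  between W and G: 28 + 25 − 16 = 37
  between G and H: 25 + 37 − 34 = 28
  between H and F: 37 + 38 − 19 = 56
  between F and W: 38 + 28 − 33 = 33
Cheapest insertion is between G and H, adding 28.
New total = 102 + 28 = 130.

Adding 28 miles by placing T on the G–H leg.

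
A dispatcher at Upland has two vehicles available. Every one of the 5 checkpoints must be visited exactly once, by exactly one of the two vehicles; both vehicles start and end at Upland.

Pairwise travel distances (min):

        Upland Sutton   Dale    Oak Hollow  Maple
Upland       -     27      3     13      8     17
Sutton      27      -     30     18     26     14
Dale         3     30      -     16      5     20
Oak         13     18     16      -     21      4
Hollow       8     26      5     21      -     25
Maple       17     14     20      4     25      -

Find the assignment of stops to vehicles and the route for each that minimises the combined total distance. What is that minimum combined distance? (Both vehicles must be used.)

Check every non-empty split of the stops between the two vehicles; for each half take its own optimal tour:
  {Sutton} + {Dale, Oak, Hollow, Maple}: 54 + 50 = 104
  {Dale} + {Sutton, Oak, Hollow, Maple}: 6 + 65 = 71
  {Sutton, Dale} + {Oak, Hollow, Maple}: 60 + 50 = 110
  {Oak} + {Sutton, Dale, Hollow, Maple}: 26 + 65 = 91
  {Sutton, Oak} + {Dale, Hollow, Maple}: 58 + 50 = 108
  {Dale, Oak} + {Sutton, Hollow, Maple}: 32 + 65 = 97
  … (15 splits in total)
Best: vehicle 1 Upland → Dale → Upland = 6; vehicle 2 Upland → Oak → Maple → Sutton → Hollow → Upland = 65; combined 71.

Minimum combined distance: 71 min.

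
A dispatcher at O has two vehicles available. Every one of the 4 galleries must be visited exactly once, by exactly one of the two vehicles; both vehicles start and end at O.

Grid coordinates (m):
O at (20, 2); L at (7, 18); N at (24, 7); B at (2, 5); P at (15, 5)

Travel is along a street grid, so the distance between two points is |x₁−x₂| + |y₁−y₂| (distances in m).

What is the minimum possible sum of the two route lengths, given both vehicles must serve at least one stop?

86 m — the smallest possible combined total.

Check every non-empty split of the stops between the two vehicles; for each half take its own optimal tour:
  {L} + {N, B, P}: 58 + 54 = 112
  {N} + {L, B, P}: 18 + 68 = 86
  {L, N} + {B, P}: 66 + 42 = 108
  {B} + {L, N, P}: 42 + 66 = 108
  {L, B} + {N, P}: 68 + 28 = 96
  {N, B} + {L, P}: 54 + 58 = 112
  … (7 splits in total)
Best: vehicle 1 O → N → O = 18; vehicle 2 O → L → B → P → O = 68; combined 86.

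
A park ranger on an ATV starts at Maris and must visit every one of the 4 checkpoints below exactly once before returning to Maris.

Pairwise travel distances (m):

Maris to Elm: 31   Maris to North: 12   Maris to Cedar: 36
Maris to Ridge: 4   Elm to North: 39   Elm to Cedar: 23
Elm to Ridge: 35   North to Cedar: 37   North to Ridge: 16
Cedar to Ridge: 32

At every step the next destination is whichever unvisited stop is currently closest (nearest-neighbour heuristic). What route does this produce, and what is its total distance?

Total distance 111 m via the nearest-neighbour route Maris → Ridge → North → Cedar → Elm → Maris.

From Maris: distances to unvisited — Ridge=4, North=12, Elm=31, Cedar=36. Nearest is Ridge (4).
From Ridge: distances to unvisited — North=16, Cedar=32, Elm=35. Nearest is North (16).
From North: distances to unvisited — Cedar=37, Elm=39. Nearest is Cedar (37).
From Cedar: distances to unvisited — Elm=23. Nearest is Elm (23).
Return Elm→Maris: 31.
Total = 4 + 16 + 37 + 23 + 31 = 111.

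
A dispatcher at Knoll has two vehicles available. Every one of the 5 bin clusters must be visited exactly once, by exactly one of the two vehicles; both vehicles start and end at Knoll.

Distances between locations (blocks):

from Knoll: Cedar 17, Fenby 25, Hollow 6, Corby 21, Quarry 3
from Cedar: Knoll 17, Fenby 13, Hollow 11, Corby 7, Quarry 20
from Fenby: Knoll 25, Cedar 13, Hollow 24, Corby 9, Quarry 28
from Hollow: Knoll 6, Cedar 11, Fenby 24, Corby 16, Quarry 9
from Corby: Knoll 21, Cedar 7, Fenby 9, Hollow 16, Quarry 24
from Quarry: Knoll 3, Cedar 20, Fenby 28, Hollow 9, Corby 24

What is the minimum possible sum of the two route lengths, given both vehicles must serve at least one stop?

64 blocks — the smallest possible combined total.

Check every non-empty split of the stops between the two vehicles; for each half take its own optimal tour:
  {Cedar} + {Fenby, Hollow, Corby, Quarry}: 34 + 62 = 96
  {Fenby} + {Cedar, Hollow, Corby, Quarry}: 50 + 51 = 101
  {Cedar, Fenby} + {Hollow, Corby, Quarry}: 55 + 49 = 104
  {Hollow} + {Cedar, Fenby, Corby, Quarry}: 12 + 64 = 76
  {Cedar, Hollow} + {Fenby, Corby, Quarry}: 34 + 61 = 95
  {Fenby, Hollow} + {Cedar, Corby, Quarry}: 55 + 51 = 106
  … (15 splits in total)
  {Cedar, Fenby, Hollow, Corby} + {Quarry}: 58 + 6 = 64  ← best
Best: vehicle 1 Knoll → Fenby → Corby → Cedar → Hollow → Knoll = 58; vehicle 2 Knoll → Quarry → Knoll = 6; combined 64.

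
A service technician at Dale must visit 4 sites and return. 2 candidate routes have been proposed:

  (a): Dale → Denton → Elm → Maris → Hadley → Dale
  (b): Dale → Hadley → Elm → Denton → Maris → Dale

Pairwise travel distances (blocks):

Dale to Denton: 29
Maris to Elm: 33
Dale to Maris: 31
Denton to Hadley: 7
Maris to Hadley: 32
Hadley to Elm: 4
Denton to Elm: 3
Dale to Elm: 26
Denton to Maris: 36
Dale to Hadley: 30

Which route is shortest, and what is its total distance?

(a): 29 + 3 + 33 + 32 + 30 = 127
(b): 30 + 4 + 3 + 36 + 31 = 104

Shortest is (b), total 104 blocks.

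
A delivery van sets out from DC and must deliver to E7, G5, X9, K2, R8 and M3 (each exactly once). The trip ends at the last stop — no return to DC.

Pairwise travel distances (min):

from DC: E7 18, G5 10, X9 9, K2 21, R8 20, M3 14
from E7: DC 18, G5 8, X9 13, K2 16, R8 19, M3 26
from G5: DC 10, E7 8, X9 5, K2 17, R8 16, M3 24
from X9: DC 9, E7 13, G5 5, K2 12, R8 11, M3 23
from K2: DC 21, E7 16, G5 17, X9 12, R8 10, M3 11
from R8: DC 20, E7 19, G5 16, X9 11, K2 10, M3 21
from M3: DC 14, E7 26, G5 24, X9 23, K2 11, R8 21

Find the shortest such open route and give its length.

There are 6! = 720 possible orderings.
DC→E7→G5→X9→K2→R8→M3: 18+8+5+12+10+21 = 74
DC→E7→G5→X9→K2→M3→R8: 18+8+5+12+11+21 = 75
DC→E7→G5→X9→R8→K2→M3: 18+8+5+11+10+11 = 63
DC→E7→G5→X9→R8→M3→K2: 18+8+5+11+21+11 = 74
DC→E7→G5→X9→M3→K2→R8: 18+8+5+23+11+10 = 75
DC→E7→G5→X9→M3→R8→K2: 18+8+5+23+21+10 = 85
DC→E7→G5→K2→X9→R8→M3: 18+8+17+12+11+21 = 87
DC→E7→G5→K2→X9→M3→R8: 18+8+17+12+23+21 = 99
… (712 more)
DC→M3→K2→R8→X9→G5→E7: 14+11+10+11+5+8 = 59  ← best
The minimum is 59.
One shortest path: DC → M3 → K2 → R8 → X9 → G5 → E7.

Minimum one-way distance = 59 min.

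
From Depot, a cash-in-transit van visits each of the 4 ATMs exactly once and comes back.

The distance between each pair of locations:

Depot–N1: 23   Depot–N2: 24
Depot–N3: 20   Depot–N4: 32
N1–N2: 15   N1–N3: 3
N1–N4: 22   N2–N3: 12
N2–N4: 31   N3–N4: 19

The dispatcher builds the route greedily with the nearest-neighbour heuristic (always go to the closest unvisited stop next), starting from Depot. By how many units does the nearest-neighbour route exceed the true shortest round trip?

Depot: N3=20, N1=23, N2=24, N4=32 ⇒ N3
N3: N1=3, N2=12, N4=19 ⇒ N1
N1: N2=15, N4=22 ⇒ N2
N2: N4=31 ⇒ N4
NN route Depot → N3 → N1 → N2 → N4 → Depot costs 101.
Optimal: Depot → N2 → N1 → N3 → N4 → Depot costs 93 (by enumerating all 12 distinct tours).
Excess = 101 − 93 = 8.

Excess over optimum: 8.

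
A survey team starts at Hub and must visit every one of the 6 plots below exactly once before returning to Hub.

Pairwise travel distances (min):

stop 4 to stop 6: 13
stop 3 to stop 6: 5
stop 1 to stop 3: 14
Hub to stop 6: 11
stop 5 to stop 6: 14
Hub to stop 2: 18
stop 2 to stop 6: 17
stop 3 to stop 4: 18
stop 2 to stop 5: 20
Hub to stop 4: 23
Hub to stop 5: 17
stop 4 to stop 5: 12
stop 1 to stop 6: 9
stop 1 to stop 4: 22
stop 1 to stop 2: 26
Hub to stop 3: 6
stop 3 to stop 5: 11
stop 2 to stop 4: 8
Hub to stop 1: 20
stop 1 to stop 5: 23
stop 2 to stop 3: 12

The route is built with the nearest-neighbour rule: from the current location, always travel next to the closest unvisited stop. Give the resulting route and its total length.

Nearest-neighbour total = 87 min; route Hub → stop 3 → stop 6 → stop 1 → stop 4 → stop 2 → stop 5 → Hub.

At Hub the remaining stops are stop 3 6, stop 6 11, stop 5 17, stop 2 18, stop 1 20, stop 4 23; go to stop 3.
At stop 3 the remaining stops are stop 6 5, stop 5 11, stop 2 12, stop 1 14, stop 4 18; go to stop 6.
At stop 6 the remaining stops are stop 1 9, stop 4 13, stop 5 14, stop 2 17; go to stop 1.
At stop 1 the remaining stops are stop 4 22, stop 5 23, stop 2 26; go to stop 4.
At stop 4 the remaining stops are stop 2 8, stop 5 12; go to stop 2.
At stop 2 the remaining stops are stop 5 20; go to stop 5.
Return stop 5→Hub: 17.
Total = 6 + 5 + 9 + 22 + 8 + 20 + 17 = 87.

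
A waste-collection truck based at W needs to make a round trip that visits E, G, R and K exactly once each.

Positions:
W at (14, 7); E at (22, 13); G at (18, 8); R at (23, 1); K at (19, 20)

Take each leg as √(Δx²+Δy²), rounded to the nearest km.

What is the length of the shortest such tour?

There are 12 distinct closed tours to check (reversals are equivalent).
W-E-G-R-K-W: 10+6+9+19+14 = 58
W-E-G-K-R-W: 10+6+12+19+11 = 58
W-E-R-G-K-W: 10+12+9+12+14 = 57
W-E-R-K-G-W: 10+12+19+12+4 = 57
W-E-K-G-R-W: 10+8+12+9+11 = 50
W-E-K-R-G-W: 10+8+19+9+4 = 50
W-G-E-R-K-W: 4+6+12+19+14 = 55
W-G-E-K-R-W: 4+6+8+19+11 = 48
W-G-R-E-K-W: 4+9+12+8+14 = 47
W-G-K-E-R-W: 4+12+8+12+11 = 47
W-R-E-G-K-W: 11+12+6+12+14 = 55
W-R-G-E-K-W: 11+9+6+8+14 = 48
The minimum is 47.
One optimal route: W → G → R → E → K → W (or its reverse).

Shortest round trip = 47 km.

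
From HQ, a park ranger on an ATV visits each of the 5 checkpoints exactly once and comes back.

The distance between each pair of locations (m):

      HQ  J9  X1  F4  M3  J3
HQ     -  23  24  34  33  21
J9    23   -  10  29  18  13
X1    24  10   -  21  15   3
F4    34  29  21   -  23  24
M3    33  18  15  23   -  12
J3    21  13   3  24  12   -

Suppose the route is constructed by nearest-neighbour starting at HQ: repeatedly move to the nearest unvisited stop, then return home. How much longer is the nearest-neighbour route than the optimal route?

From HQ: J3=21, J9=23, X1=24, M3=33, F4=34 → choose J3 (21).
From J3: X1=3, M3=12, J9=13, F4=24 → choose X1 (3).
From X1: J9=10, M3=15, F4=21 → choose J9 (10).
From J9: M3=18, F4=29 → choose M3 (18).
From M3: F4=23 → choose F4 (23).
NN route HQ → J3 → X1 → J9 → M3 → F4 → HQ costs 109.
Optimal: HQ → J9 → X1 → J3 → M3 → F4 → HQ costs 105 (by enumerating all 60 distinct tours).
Excess = 109 − 105 = 4.

The nearest-neighbour route is 4 m longer than optimal.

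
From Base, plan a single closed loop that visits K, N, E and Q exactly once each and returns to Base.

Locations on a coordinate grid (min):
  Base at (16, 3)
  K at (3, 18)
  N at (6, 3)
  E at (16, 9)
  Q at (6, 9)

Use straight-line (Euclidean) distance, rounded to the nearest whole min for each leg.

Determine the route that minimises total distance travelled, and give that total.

With 4 stops there are 4!/2 = 12 distinct round trips (a route and its reverse cost the same).
Base - K - N - E - Q - Base: 20+15+12+10+12 = 69
Base - K - N - Q - E - Base: 20+15+6+10+6 = 57
Base - K - E - N - Q - Base: 20+16+12+6+12 = 66
Base - K - E - Q - N - Base: 20+16+10+6+10 = 62
Base - K - Q - N - E - Base: 20+9+6+12+6 = 53
Base - K - Q - E - N - Base: 20+9+10+12+10 = 61
Base - N - K - E - Q - Base: 10+15+16+10+12 = 63
Base - N - K - Q - E - Base: 10+15+9+10+6 = 50
Base - N - E - K - Q - Base: 10+12+16+9+12 = 59
Base - N - Q - K - E - Base: 10+6+9+16+6 = 47
Base - E - K - N - Q - Base: 6+16+15+6+12 = 55
Base - E - N - K - Q - Base: 6+12+15+9+12 = 54
The minimum is 47.
One optimal route: Base → N → Q → K → E → Base (or its reverse).

Minimum total distance: 47 min.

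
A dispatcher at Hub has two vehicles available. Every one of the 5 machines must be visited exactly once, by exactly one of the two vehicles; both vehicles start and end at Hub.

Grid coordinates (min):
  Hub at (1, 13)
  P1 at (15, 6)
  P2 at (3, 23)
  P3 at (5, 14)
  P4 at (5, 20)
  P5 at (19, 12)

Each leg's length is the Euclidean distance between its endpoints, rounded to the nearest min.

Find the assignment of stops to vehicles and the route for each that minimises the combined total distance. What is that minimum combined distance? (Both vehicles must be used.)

Minimum combined distance: 61 min.

Try each way of splitting the stops between the two vehicles (each non-empty) and, for each split, find the best tour for each vehicle:
  {P1} + {P2, P3, P4, P5}: 32 + 48 = 80
  {P2} + {P1, P3, P4, P5}: 20 + 48 = 68
  {P1, P2} + {P3, P4, P5}: 47 + 42 = 89
  {P3} + {P1, P2, P4, P5}: 8 + 53 = 61
  {P1, P3} + {P2, P4, P5}: 33 + 48 = 81
  {P2, P3} + {P1, P4, P5}: 23 + 47 = 70
  … (15 splits in total)
Best: vehicle 1 Hub → P3 → Hub = 8; vehicle 2 Hub → P1 → P5 → P4 → P2 → Hub = 53; combined 61.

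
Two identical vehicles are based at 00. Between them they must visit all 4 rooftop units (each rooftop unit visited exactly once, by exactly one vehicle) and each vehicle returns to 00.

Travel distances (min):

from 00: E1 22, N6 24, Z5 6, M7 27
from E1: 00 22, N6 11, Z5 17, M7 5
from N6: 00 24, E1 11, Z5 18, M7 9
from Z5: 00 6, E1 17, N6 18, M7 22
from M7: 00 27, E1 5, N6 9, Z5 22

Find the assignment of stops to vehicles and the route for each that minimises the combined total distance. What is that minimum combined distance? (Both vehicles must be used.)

There are 2^3 − 1 = 7 ways to divide the 4 stops into two non-empty groups. For each, the best each vehicle can do is its own shortest tour through its group:
  {E1} + {N6, Z5, M7}: 44 + 60 = 104
  {N6} + {E1, Z5, M7}: 48 + 55 = 103
  {E1, N6} + {Z5, M7}: 57 + 55 = 112
  {Z5} + {E1, N6, M7}: 12 + 60 = 72
  {E1, Z5} + {N6, M7}: 45 + 60 = 105
  {N6, Z5} + {E1, M7}: 48 + 54 = 102
  … (7 splits in total)
Best: vehicle 1 00 → Z5 → 00 = 12; vehicle 2 00 → E1 → M7 → N6 → 00 = 60; combined 72.

Minimum combined distance: 72 min.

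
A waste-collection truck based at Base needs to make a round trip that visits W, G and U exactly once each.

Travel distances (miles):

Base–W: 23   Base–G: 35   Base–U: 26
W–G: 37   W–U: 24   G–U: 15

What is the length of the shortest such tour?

With 3 stops there are 3!/2 = 3 distinct round trips (a route and its reverse cost the same).
Base-W-G-U-Base: 23+37+15+26 = 101
Base-W-U-G-Base: 23+24+15+35 = 97
Base-G-W-U-Base: 35+37+24+26 = 122
The minimum is 97.
One optimal route: Base → W → U → G → Base (or its reverse).

97 miles — the shortest possible round trip.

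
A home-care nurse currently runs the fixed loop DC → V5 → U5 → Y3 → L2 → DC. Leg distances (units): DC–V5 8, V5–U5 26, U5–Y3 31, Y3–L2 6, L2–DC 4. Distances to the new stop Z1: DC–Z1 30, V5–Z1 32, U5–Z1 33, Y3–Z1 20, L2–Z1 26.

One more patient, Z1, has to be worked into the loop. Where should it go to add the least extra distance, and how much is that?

+22 — insert Z1 between U5 and Y3.

Insertion cost between consecutive stops i–j is d(i,Z1) + d(Z1,j) − d(i,j):
  between DC and V5: 30 + 32 − 8 = 54
  between V5 and U5: 32 + 33 − 26 = 39
  between U5 and Y3: 33 + 20 − 31 = 22
  between Y3 and L2: 20 + 26 − 6 = 40
  between L2 and DC: 26 + 30 − 4 = 52
Cheapest insertion is between U5 and Y3, adding 22.
New total = 75 + 22 = 97.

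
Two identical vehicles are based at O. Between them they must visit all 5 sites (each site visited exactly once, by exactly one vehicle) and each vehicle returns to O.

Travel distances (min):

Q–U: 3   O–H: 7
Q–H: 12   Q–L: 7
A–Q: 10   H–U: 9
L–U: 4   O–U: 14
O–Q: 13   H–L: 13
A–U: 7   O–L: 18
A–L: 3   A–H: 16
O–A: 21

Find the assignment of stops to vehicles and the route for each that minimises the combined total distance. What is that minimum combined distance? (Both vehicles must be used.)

Check every non-empty split of the stops between the two vehicles; for each half take its own optimal tour:
  {A} + {Q, H, L, U}: 42 + 40 = 82
  {Q} + {A, H, L, U}: 26 + 44 = 70
  {A, Q} + {H, L, U}: 44 + 38 = 82
  {H} + {A, Q, L, U}: 14 + 44 = 58
  {A, H} + {Q, L, U}: 44 + 38 = 82
  {Q, H} + {A, L, U}: 32 + 42 = 74
  … (15 splits in total)
Best: vehicle 1 O → H → O = 14; vehicle 2 O → A → L → U → Q → O = 44; combined 58.

Minimum combined distance: 58 min.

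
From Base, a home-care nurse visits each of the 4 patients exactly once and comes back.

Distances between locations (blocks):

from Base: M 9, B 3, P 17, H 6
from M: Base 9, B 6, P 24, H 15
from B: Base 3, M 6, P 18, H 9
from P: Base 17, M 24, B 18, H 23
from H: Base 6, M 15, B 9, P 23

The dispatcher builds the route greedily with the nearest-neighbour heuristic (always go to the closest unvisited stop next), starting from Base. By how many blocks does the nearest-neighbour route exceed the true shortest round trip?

2 blocks longer than the optimal tour.

Base: B=3, H=6, M=9, P=17 ⇒ B
B: M=6, H=9, P=18 ⇒ M
M: H=15, P=24 ⇒ H
H: P=23 ⇒ P
NN route Base → B → M → H → P → Base costs 64.
Optimal: Base → M → B → P → H → Base costs 62 (by enumerating all 12 distinct tours).
Excess = 64 − 62 = 2.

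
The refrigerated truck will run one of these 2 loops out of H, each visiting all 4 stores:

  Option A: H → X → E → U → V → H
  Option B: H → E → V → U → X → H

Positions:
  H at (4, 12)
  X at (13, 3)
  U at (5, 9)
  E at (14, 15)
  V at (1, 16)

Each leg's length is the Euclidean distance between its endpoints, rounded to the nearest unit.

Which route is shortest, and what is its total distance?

Option A: 13 + 12 + 11 + 8 + 5 = 49
Option B: 10 + 13 + 8 + 10 + 13 = 54

Shortest is Option A, total 49.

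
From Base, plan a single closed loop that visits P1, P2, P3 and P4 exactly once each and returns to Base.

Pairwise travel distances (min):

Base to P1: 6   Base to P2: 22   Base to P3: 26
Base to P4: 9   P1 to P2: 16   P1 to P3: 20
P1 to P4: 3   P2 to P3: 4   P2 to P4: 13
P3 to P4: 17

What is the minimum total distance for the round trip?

Shortest round trip = 52 min.

There are 12 distinct closed tours to check (reversals are equivalent).
Base→P1→P2→P3→P4→Base: 6+16+4+17+9 = 52
Base→P1→P2→P4→P3→Base: 6+16+13+17+26 = 78
Base→P1→P3→P2→P4→Base: 6+20+4+13+9 = 52
Base→P1→P3→P4→P2→Base: 6+20+17+13+22 = 78
Base→P1→P4→P2→P3→Base: 6+3+13+4+26 = 52
Base→P1→P4→P3→P2→Base: 6+3+17+4+22 = 52
Base→P2→P1→P3→P4→Base: 22+16+20+17+9 = 84
Base→P2→P1→P4→P3→Base: 22+16+3+17+26 = 84
Base→P2→P3→P1→P4→Base: 22+4+20+3+9 = 58
Base→P2→P4→P1→P3→Base: 22+13+3+20+26 = 84
Base→P3→P1→P2→P4→Base: 26+20+16+13+9 = 84
Base→P3→P2→P1→P4→Base: 26+4+16+3+9 = 58
The minimum is 52.
One optimal route: Base → P1 → P2 → P3 → P4 → Base (or its reverse).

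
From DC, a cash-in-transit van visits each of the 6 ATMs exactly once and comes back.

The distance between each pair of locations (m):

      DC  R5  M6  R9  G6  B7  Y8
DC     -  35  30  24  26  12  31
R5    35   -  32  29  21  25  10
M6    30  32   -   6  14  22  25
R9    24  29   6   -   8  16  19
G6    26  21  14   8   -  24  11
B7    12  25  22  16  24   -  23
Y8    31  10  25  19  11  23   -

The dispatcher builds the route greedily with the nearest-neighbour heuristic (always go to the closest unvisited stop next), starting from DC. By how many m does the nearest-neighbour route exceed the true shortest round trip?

DC: B7=12, R9=24, G6=26, M6=30, Y8=31, R5=35 ⇒ B7
B7: R9=16, M6=22, Y8=23, G6=24, R5=25 ⇒ R9
R9: M6=6, G6=8, Y8=19, R5=29 ⇒ M6
M6: G6=14, Y8=25, R5=32 ⇒ G6
G6: Y8=11, R5=21 ⇒ Y8
Y8: R5=10 ⇒ R5
NN route DC → B7 → R9 → M6 → G6 → Y8 → R5 → DC costs 104.
Optimal: DC → M6 → R9 → G6 → Y8 → R5 → B7 → DC costs 102 (by enumerating all 360 distinct tours).
Excess = 104 − 102 = 2.

2 m longer than the optimal tour.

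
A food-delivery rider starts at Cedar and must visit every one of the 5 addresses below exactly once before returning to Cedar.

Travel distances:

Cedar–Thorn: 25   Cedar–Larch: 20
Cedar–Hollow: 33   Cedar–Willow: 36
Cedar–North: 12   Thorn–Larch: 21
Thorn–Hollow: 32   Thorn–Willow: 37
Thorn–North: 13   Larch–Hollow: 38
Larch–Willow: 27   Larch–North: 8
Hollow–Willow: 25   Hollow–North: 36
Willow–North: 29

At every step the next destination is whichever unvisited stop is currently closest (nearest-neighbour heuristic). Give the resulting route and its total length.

From Cedar: distances to unvisited — North=12, Larch=20, Thorn=25, Hollow=33, Willow=36. Nearest is North (12).
From North: distances to unvisited — Larch=8, Thorn=13, Willow=29, Hollow=36. Nearest is Larch (8).
From Larch: distances to unvisited — Thorn=21, Willow=27, Hollow=38. Nearest is Thorn (21).
From Thorn: distances to unvisited — Hollow=32, Willow=37. Nearest is Hollow (32).
From Hollow: distances to unvisited — Willow=25. Nearest is Willow (25).
Return Willow→Cedar: 36.
Total = 12 + 8 + 21 + 32 + 25 + 36 = 134.

134 along Cedar → North → Larch → Thorn → Hollow → Willow → Cedar.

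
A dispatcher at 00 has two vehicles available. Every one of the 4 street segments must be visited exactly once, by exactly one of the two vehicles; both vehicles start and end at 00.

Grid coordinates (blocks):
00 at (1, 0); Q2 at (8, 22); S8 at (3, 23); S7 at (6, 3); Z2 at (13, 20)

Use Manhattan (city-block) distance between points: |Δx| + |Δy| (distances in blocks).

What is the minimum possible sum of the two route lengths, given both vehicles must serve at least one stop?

86 blocks — the smallest possible combined total.

Check every non-empty split of the stops between the two vehicles; for each half take its own optimal tour:
  {Q2} + {S8, S7, Z2}: 58 + 70 = 128
  {S8} + {Q2, S7, Z2}: 50 + 68 = 118
  {Q2, S8} + {S7, Z2}: 60 + 64 = 124
  {S7} + {Q2, S8, Z2}: 16 + 70 = 86
  {Q2, S7} + {S8, Z2}: 58 + 70 = 128
  {S8, S7} + {Q2, Z2}: 56 + 68 = 124
  … (7 splits in total)
Best: vehicle 1 00 → S7 → 00 = 16; vehicle 2 00 → S8 → Q2 → Z2 → 00 = 70; combined 86.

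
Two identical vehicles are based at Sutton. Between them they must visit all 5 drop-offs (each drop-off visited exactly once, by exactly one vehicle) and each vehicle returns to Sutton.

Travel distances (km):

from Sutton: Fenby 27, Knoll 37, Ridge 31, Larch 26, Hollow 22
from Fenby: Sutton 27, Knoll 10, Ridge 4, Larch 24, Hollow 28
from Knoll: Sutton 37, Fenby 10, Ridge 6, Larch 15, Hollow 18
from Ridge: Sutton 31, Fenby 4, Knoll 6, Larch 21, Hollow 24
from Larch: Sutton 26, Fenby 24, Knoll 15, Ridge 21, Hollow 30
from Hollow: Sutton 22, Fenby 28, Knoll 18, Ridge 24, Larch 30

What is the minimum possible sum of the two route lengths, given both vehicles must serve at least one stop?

Minimum combined distance: 122 km.

There are 2^4 − 1 = 15 ways to divide the 5 stops into two non-empty groups. For each, the best each vehicle can do is its own shortest tour through its group:
  {Fenby} + {Knoll, Ridge, Larch, Hollow}: 54 + 93 = 147
  {Knoll} + {Fenby, Ridge, Larch, Hollow}: 74 + 100 = 174
  {Fenby, Knoll} + {Ridge, Larch, Hollow}: 74 + 93 = 167
  {Ridge} + {Fenby, Knoll, Larch, Hollow}: 62 + 100 = 162
  {Fenby, Ridge} + {Knoll, Larch, Hollow}: 62 + 81 = 143
  {Knoll, Ridge} + {Fenby, Larch, Hollow}: 74 + 100 = 174
  … (15 splits in total)
  {Fenby, Knoll, Ridge, Larch} + {Hollow}: 78 + 44 = 122  ← best
Best: vehicle 1 Sutton → Fenby → Ridge → Knoll → Larch → Sutton = 78; vehicle 2 Sutton → Hollow → Sutton = 44; combined 122.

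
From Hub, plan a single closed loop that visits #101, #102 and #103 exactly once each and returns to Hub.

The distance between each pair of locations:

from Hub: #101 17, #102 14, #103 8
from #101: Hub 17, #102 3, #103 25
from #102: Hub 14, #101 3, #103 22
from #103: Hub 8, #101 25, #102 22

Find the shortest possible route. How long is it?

There are 3 distinct closed tours to check (reversals are equivalent).
Hub - #101 - #102 - #103 - Hub: 17+3+22+8 = 50
Hub - #101 - #103 - #102 - Hub: 17+25+22+14 = 78
Hub - #102 - #101 - #103 - Hub: 14+3+25+8 = 50
The minimum is 50.
One optimal route: Hub → #101 → #102 → #103 → Hub (or its reverse).

Minimum total distance: 50.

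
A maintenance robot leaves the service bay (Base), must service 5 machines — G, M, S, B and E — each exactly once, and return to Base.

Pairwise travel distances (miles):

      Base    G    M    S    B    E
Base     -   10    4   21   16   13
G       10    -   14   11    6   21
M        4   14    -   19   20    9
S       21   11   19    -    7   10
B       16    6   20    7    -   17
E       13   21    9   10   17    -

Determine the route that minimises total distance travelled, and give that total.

46 miles — the shortest possible round trip.

There are 60 distinct closed tours to check (reversals are equivalent).
Base-G-M-S-B-E-Base: 10+14+19+7+17+13 = 80
Base-G-M-S-E-B-Base: 10+14+19+10+17+16 = 86
Base-G-M-B-S-E-Base: 10+14+20+7+10+13 = 74
Base-G-M-B-E-S-Base: 10+14+20+17+10+21 = 92
Base-G-M-E-S-B-Base: 10+14+9+10+7+16 = 66
Base-G-M-E-B-S-Base: 10+14+9+17+7+21 = 78
Base-G-S-M-B-E-Base: 10+11+19+20+17+13 = 90
Base-G-S-M-E-B-Base: 10+11+19+9+17+16 = 82
Base-G-S-B-M-E-Base: 10+11+7+20+9+13 = 70
Base-G-S-B-E-M-Base: 10+11+7+17+9+4 = 58
Base-G-S-E-M-B-Base: 10+11+10+9+20+16 = 76
Base-G-S-E-B-M-Base: 10+11+10+17+20+4 = 72
Base-G-B-M-S-E-Base: 10+6+20+19+10+13 = 78
Base-G-B-M-E-S-Base: 10+6+20+9+10+21 = 76
… (46 more)
Base-G-B-S-E-M-Base: 10+6+7+10+9+4 = 46  ← best
The minimum is 46.
One optimal route: Base → G → B → S → E → M → Base (or its reverse).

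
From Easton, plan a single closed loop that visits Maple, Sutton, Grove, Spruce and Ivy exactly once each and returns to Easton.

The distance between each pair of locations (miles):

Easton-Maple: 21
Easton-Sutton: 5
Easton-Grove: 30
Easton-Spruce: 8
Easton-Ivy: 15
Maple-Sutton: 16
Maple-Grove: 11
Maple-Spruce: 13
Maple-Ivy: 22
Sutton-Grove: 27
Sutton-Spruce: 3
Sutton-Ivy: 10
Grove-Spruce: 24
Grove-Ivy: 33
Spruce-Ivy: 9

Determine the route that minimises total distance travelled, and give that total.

78 miles — the shortest possible round trip.

Easton - Maple - Sutton - Grove - Spruce - Ivy - Easton: 21+16+27+24+9+15 = 112
Easton - Maple - Sutton - Grove - Ivy - Spruce - Easton: 21+16+27+33+9+8 = 114
Easton - Maple - Sutton - Spruce - Grove - Ivy - Easton: 21+16+3+24+33+15 = 112
Easton - Maple - Sutton - Spruce - Ivy - Grove - Easton: 21+16+3+9+33+30 = 112
Easton - Maple - Sutton - Ivy - Grove - Spruce - Easton: 21+16+10+33+24+8 = 112
Easton - Maple - Sutton - Ivy - Spruce - Grove - Easton: 21+16+10+9+24+30 = 110
Easton - Maple - Grove - Sutton - Spruce - Ivy - Easton: 21+11+27+3+9+15 = 86
Easton - Maple - Grove - Sutton - Ivy - Spruce - Easton: 21+11+27+10+9+8 = 86
Easton - Maple - Grove - Spruce - Sutton - Ivy - Easton: 21+11+24+3+10+15 = 84
Easton - Maple - Grove - Spruce - Ivy - Sutton - Easton: 21+11+24+9+10+5 = 80
Easton - Maple - Grove - Ivy - Sutton - Spruce - Easton: 21+11+33+10+3+8 = 86
Easton - Maple - Grove - Ivy - Spruce - Sutton - Easton: 21+11+33+9+3+5 = 82
Easton - Maple - Spruce - Sutton - Grove - Ivy - Easton: 21+13+3+27+33+15 = 112
Easton - Maple - Spruce - Sutton - Ivy - Grove - Easton: 21+13+3+10+33+30 = 110
… (46 more)
Easton - Sutton - Ivy - Spruce - Maple - Grove - Easton: 5+10+9+13+11+30 = 78  ← best
The minimum is 78.
One optimal route: Easton → Sutton → Ivy → Spruce → Maple → Grove → Easton (or its reverse).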